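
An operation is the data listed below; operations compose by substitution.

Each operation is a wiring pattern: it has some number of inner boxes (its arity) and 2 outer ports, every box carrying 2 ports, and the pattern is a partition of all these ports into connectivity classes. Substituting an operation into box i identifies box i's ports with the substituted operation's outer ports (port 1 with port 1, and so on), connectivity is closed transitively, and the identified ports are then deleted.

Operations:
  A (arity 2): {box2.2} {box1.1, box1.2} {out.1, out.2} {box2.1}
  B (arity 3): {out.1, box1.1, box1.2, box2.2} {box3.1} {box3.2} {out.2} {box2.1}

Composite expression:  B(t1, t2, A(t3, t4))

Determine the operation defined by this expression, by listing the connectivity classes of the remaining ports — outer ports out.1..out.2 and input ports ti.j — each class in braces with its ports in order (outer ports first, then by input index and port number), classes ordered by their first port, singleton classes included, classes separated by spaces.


{out.1, t1.1, t1.2, t2.2} {out.2} {t2.1} {t3.1, t3.2} {t4.1} {t4.2}

Substituting into B glues patterns; closure does the rest.
A over (t3, t4) gives {out.1, out.2} {t3.1, t3.2} {t4.1} {t4.2}, out.j being that stage's outer ports
B over (t1, t2, t3, t4) gives {out.1, t1.1, t1.2, t2.2} {out.2} {t2.1} {t3.1, t3.2} {t4.1} {t4.2}, out.j being that stage's outer ports


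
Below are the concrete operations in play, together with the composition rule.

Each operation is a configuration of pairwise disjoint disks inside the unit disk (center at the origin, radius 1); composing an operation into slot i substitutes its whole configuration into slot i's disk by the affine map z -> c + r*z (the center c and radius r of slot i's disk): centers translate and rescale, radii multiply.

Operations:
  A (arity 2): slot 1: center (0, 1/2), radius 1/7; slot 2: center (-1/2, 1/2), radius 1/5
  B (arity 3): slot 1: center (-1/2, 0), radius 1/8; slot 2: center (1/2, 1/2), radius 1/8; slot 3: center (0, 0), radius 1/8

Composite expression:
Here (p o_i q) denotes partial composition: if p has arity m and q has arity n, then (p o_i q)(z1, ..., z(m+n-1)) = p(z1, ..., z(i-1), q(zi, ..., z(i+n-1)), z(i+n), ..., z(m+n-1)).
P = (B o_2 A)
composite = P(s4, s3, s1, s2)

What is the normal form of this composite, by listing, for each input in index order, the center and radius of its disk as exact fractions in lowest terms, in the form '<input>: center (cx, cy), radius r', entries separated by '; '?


s1: center (7/16, 9/16), radius 1/40; s2: center (0, 0), radius 1/8; s3: center (1/2, 9/16), radius 1/56; s4: center (-1/2, 0), radius 1/8

Nesting under B composes maps z -> c + r*z down each s-path.
tracing s4 down its 1-map path: center (-1/2, 0), radius 1/8
tracing s3 down its 2-map path: center (1/2, 9/16), radius 1/56
tracing s1 down its 2-map path: center (7/16, 9/16), radius 1/40
tracing s2 down its 1-map path: center (0, 0), radius 1/8


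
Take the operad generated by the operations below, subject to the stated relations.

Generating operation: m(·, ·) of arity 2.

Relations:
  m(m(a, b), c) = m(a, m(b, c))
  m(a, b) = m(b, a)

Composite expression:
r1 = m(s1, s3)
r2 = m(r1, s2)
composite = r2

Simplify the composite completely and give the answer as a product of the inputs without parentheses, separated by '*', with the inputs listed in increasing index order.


s1 * s2 * s3

Both nesting and order wash out for m; what remains is which s's occur.
m(s1, s3) unparenthesizes to s1 * s3
m(m(s1, s3), s2) unparenthesizes to s1 * s3 * s2
sorting the factors by input index: s1 * s2 * s3


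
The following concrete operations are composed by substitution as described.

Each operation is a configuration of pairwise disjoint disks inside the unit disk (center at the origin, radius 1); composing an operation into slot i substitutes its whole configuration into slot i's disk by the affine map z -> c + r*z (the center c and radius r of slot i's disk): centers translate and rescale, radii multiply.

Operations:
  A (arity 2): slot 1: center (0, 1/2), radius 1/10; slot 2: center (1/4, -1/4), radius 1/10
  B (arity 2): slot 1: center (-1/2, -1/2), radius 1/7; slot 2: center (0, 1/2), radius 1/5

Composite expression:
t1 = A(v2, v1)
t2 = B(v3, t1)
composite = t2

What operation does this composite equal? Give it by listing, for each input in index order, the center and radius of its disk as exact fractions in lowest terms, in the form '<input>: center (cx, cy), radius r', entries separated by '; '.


v1: center (1/20, 9/20), radius 1/50; v2: center (0, 3/5), radius 1/50; v3: center (-1/2, -1/2), radius 1/7


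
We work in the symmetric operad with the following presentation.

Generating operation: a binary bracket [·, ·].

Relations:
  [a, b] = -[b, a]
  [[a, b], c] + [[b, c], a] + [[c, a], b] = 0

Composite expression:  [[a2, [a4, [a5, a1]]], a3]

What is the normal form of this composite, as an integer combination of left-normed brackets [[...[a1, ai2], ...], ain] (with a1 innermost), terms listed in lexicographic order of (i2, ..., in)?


-[[[[a1, a5], a4], a2], a3]

A multilinear Lie element is pinned by a1-initial words (a1 innermost).
Composite bracket: [[a2, [a4, [a5, a1]]], a3]
Each bracket splits as ab - ba, giving 16 signed words (2^4 = 16).
Words beginning with a1 determine it all:
  word a1a5a4a2a3 has sign -1, contributing -[[[[a1, a5], a4], a2], a3]


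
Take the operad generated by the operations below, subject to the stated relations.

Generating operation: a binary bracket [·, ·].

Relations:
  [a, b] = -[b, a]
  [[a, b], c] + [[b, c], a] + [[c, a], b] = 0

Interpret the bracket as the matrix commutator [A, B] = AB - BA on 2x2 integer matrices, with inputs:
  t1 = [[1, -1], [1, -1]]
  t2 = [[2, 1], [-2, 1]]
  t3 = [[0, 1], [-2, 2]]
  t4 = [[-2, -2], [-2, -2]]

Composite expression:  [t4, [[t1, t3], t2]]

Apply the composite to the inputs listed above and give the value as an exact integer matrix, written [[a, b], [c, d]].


[[-8, -8], [8, 8]]

[t1, t3] = [[1, 0], [2, -1]]
[[t1, t3], t2] = [[-2, 2], [6, 2]]
[t4, [[t1, t3], t2]] = [[-8, -8], [8, 8]]


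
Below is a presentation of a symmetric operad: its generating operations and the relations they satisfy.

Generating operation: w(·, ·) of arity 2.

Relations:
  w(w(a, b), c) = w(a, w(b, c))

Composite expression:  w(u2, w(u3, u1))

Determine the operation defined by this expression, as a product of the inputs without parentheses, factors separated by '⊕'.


u2 ⊕ u3 ⊕ u1

Every regrouping of w is equal, so read the u-inputs in written order.
w(u3, u1) unparenthesizes to u3 ⊕ u1
w(u2, w(u3, u1)) unparenthesizes to u2 ⊕ u3 ⊕ u1


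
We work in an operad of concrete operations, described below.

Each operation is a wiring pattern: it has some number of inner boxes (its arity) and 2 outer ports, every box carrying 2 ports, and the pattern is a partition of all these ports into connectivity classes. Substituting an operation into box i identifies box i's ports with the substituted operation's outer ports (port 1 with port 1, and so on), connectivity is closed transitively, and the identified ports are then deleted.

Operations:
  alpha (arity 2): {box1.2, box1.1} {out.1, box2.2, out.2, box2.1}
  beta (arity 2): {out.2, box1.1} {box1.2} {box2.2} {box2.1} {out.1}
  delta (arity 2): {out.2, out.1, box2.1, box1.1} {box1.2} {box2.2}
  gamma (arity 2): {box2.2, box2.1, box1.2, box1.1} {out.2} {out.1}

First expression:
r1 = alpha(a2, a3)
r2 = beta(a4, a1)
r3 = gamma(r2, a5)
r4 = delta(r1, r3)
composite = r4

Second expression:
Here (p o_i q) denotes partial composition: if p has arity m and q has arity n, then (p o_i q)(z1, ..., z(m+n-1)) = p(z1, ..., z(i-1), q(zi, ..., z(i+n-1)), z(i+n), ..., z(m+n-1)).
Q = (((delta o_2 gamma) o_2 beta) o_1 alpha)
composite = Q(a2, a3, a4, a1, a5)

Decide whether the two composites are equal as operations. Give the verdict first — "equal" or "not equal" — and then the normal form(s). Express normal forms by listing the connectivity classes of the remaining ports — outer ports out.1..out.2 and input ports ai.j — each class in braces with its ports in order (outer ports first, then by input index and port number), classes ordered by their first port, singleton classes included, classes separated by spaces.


equal: each reduces to {out.1, out.2, a3.1, a3.2} {a1.1} {a1.2} {a2.1, a2.2} {a4.1, a5.1, a5.2} {a4.2}

The first expression reduces to {out.1, out.2, a3.1, a3.2} {a1.1} {a1.2} {a2.1, a2.2} {a4.1, a5.1, a5.2} {a4.2}
The second expression reduces to {out.1, out.2, a3.1, a3.2} {a1.1} {a1.2} {a2.1, a2.2} {a4.1, a5.1, a5.2} {a4.2}
Both agree, so they are equal.


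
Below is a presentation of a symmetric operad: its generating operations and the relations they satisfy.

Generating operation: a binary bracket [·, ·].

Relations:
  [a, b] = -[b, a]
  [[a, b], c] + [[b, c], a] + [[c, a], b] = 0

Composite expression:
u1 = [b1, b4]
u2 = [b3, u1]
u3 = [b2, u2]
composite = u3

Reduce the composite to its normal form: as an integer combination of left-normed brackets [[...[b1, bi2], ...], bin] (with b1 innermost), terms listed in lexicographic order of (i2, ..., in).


[[[b1, b4], b3], b2]

Expand each bracket as ab - ba; the b1-initial words give the coefficients.
Composite bracket: [b2, [b3, [b1, b4]]]
Full expansion: 8 signed words from ab - ba (2^3 = 8).
Coefficients come from the b1-initial words:
  word b1b4b3b2 has sign +1, contributing +[[[b1, b4], b3], b2]


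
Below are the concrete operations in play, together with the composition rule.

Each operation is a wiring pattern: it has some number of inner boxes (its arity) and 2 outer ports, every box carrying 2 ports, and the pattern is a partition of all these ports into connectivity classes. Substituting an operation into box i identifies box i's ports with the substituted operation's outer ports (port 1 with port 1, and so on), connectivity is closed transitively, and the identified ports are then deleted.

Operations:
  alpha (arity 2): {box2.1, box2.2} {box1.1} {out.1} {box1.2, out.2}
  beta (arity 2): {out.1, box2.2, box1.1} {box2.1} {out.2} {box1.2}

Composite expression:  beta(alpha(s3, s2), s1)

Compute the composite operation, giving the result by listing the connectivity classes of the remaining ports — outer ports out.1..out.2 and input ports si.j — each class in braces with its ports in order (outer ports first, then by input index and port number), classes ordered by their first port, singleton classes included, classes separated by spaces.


{out.1, s1.2} {out.2} {s1.1} {s2.1, s2.2} {s3.1} {s3.2}

After gluing at beta, chains via deleted ports link the s-ports.
stage alpha: inputs (s3, s2), connectivity {out.1} {out.2, s3.2} {s2.1, s2.2} {s3.1}, out.j its boundary
stage beta: inputs (s3, s2, s1), connectivity {out.1, s1.2} {out.2} {s1.1} {s2.1, s2.2} {s3.1} {s3.2}, out.j its boundary


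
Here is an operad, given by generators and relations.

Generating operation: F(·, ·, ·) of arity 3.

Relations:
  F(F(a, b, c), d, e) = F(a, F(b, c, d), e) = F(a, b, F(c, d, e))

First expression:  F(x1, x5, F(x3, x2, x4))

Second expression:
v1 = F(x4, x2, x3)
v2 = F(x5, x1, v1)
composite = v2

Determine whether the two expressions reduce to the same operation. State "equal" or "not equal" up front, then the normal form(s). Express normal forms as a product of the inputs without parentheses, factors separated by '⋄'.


not equal: they reduce to x1 ⋄ x5 ⋄ x3 ⋄ x2 ⋄ x4 and x5 ⋄ x1 ⋄ x4 ⋄ x2 ⋄ x3

Normal form of the first expression: x1 ⋄ x5 ⋄ x3 ⋄ x2 ⋄ x4
Normal form of the second expression: x5 ⋄ x1 ⋄ x4 ⋄ x2 ⋄ x3
The normal forms differ: not equal.


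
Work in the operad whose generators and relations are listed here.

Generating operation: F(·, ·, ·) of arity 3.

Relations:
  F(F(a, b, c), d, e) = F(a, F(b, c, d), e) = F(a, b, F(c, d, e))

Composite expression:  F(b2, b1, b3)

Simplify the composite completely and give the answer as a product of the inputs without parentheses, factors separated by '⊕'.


b2 ⊕ b1 ⊕ b3

All parenthesizations of F agree; list the b-inputs left to right.
F(b2, b1, b3) spells out as b2 ⊕ b1 ⊕ b3


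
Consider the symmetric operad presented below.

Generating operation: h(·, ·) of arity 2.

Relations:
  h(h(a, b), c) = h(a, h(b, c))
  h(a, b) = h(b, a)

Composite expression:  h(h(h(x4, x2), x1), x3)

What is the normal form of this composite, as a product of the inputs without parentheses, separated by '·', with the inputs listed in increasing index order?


x1 · x2 · x3 · x4

Any arrangement under h is one operation, so sort the x-inputs.
h(x4, x2) collapses to x4 · x2
h(h(x4, x2), x1) collapses to x4 · x2 · x1
h(h(h(x4, x2), x1), x3) collapses to x4 · x2 · x1 · x3
putting the inputs in ascending order: x1 · x2 · x3 · x4


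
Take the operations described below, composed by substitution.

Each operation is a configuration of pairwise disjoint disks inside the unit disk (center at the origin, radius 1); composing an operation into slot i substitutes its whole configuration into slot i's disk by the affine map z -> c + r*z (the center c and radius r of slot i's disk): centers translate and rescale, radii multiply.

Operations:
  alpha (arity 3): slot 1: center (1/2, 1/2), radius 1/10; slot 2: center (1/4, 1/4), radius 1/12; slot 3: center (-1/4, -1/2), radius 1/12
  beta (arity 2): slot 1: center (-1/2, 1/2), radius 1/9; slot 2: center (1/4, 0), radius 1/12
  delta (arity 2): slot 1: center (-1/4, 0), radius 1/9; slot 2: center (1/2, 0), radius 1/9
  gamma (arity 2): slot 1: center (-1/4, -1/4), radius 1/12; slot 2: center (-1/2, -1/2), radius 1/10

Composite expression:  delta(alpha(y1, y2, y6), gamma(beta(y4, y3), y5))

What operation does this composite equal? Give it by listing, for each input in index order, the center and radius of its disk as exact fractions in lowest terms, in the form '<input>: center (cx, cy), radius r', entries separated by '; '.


y1: center (-7/36, 1/18), radius 1/90; y2: center (-2/9, 1/36), radius 1/108; y3: center (205/432, -1/36), radius 1/1296; y4: center (101/216, -5/216), radius 1/972; y5: center (4/9, -1/18), radius 1/90; y6: center (-5/18, -1/18), radius 1/108

Nesting under delta composes maps z -> c + r*z down each y-path.
y1: after 2 affine steps, its disk has center (-7/36, 1/18), radius 1/90
y2: after 2 affine steps, its disk has center (-2/9, 1/36), radius 1/108
y6: after 2 affine steps, its disk has center (-5/18, -1/18), radius 1/108
y4: after 3 affine steps, its disk has center (101/216, -5/216), radius 1/972
y3: after 3 affine steps, its disk has center (205/432, -1/36), radius 1/1296
y5: after 2 affine steps, its disk has center (4/9, -1/18), radius 1/90


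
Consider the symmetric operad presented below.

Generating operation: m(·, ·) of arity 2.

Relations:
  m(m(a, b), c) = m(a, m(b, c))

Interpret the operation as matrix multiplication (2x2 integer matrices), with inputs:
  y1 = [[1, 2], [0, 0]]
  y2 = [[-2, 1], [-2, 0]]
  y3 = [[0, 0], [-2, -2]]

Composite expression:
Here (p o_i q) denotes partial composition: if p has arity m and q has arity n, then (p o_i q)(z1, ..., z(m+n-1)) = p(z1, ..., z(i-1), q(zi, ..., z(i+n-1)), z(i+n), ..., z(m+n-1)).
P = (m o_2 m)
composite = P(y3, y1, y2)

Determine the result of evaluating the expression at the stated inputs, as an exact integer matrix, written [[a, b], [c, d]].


[[0, 0], [12, -2]]

m(y1, y2) = [[-6, 1], [0, 0]]
m(y3, m(y1, y2)) = [[0, 0], [12, -2]]


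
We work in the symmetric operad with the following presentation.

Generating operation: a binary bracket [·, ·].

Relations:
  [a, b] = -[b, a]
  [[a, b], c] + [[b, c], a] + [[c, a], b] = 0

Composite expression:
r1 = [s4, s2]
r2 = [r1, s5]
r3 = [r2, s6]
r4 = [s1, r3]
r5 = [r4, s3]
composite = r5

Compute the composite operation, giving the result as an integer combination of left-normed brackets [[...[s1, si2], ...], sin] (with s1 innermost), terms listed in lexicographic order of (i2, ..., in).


A multilinear Lie element is pinned by s1-initial words (s1 innermost).
Composite bracket: [[s1, [[[s4, s2], s5], s6]], s3]
Full expansion: 32 signed words from ab - ba (2^5 = 32).
Coefficients come from the s1-initial words:
  the word s1s2s4s5s6s3 carries sign -1 and contributes -[[[[[s1, s2], s4], s5], s6], s3]
  the word s1s4s2s5s6s3 carries sign +1 and contributes +[[[[[s1, s4], s2], s5], s6], s3]
  the word s1s5s2s4s6s3 carries sign +1 and contributes +[[[[[s1, s5], s2], s4], s6], s3]
  the word s1s5s4s2s6s3 carries sign -1 and contributes -[[[[[s1, s5], s4], s2], s6], s3]
  the word s1s6s2s4s5s3 carries sign +1 and contributes +[[[[[s1, s6], s2], s4], s5], s3]
  the word s1s6s4s2s5s3 carries sign -1 and contributes -[[[[[s1, s6], s4], s2], s5], s3]
  the word s1s6s5s2s4s3 carries sign -1 and contributes -[[[[[s1, s6], s5], s2], s4], s3]
  the word s1s6s5s4s2s3 carries sign +1 and contributes +[[[[[s1, s6], s5], s4], s2], s3]

-[[[[[s1, s2], s4], s5], s6], s3] + [[[[[s1, s4], s2], s5], s6], s3] + [[[[[s1, s5], s2], s4], s6], s3] - [[[[[s1, s5], s4], s2], s6], s3] + [[[[[s1, s6], s2], s4], s5], s3] - [[[[[s1, s6], s4], s2], s5], s3] - [[[[[s1, s6], s5], s2], s4], s3] + [[[[[s1, s6], s5], s4], s2], s3]


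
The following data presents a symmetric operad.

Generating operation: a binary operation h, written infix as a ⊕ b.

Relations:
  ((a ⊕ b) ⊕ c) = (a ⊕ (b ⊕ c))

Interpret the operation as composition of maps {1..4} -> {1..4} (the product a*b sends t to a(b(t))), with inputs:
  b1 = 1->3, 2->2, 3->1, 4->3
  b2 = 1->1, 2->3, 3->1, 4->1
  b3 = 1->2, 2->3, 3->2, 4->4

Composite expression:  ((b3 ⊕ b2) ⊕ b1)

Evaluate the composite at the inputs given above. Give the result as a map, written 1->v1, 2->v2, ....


(b3 ⊕ b2) = 1->2, 2->2, 3->2, 4->2
((b3 ⊕ b2) ⊕ b1) = 1->2, 2->2, 3->2, 4->2

1->2, 2->2, 3->2, 4->2


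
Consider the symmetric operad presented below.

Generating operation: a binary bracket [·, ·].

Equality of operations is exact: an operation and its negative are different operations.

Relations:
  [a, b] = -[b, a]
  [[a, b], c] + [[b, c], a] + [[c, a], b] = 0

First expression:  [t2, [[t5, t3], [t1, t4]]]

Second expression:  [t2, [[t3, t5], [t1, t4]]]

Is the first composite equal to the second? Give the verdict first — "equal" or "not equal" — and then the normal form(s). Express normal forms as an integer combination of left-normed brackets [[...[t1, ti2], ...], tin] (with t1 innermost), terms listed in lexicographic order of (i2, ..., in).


not equal: they reduce to -[[[[t1, t4], t3], t5], t2] + [[[[t1, t4], t5], t3], t2] and [[[[t1, t4], t3], t5], t2] - [[[[t1, t4], t5], t3], t2]

Normal form of the first expression: -[[[[t1, t4], t3], t5], t2] + [[[[t1, t4], t5], t3], t2]
Normal form of the second expression: [[[[t1, t4], t3], t5], t2] - [[[[t1, t4], t5], t3], t2]
They disagree, so not equal.


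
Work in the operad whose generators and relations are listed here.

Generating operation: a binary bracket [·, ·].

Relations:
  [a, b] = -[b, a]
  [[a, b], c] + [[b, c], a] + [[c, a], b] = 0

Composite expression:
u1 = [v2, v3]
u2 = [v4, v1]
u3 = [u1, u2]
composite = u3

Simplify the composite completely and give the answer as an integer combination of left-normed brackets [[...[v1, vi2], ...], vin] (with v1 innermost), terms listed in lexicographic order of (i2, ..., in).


Expand each bracket as ab - ba; the v1-initial words give the coefficients.
Composite bracket: [[v2, v3], [v4, v1]]
Expanding via [a, b] = ab - ba: 8 signed words (2^3 = 8).
Collect the words opening with v1:
  v1v4v2v3 (sign +1) contributes +[[[v1, v4], v2], v3]
  v1v4v3v2 (sign -1) contributes -[[[v1, v4], v3], v2]

[[[v1, v4], v2], v3] - [[[v1, v4], v3], v2]


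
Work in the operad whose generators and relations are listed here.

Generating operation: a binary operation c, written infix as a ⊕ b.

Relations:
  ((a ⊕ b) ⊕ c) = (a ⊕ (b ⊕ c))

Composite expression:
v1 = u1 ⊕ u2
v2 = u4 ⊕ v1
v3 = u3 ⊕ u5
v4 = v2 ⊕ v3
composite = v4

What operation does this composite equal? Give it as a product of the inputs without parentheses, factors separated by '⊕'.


u4 ⊕ u1 ⊕ u2 ⊕ u3 ⊕ u5

Under associativity of c, the answer is the u's in reading order.
(u1 ⊕ u2) flattens to u1 ⊕ u2
(u4 ⊕ (u1 ⊕ u2)) flattens to u4 ⊕ u1 ⊕ u2
(u3 ⊕ u5) flattens to u3 ⊕ u5
((u4 ⊕ (u1 ⊕ u2)) ⊕ (u3 ⊕ u5)) flattens to u4 ⊕ u1 ⊕ u2 ⊕ u3 ⊕ u5


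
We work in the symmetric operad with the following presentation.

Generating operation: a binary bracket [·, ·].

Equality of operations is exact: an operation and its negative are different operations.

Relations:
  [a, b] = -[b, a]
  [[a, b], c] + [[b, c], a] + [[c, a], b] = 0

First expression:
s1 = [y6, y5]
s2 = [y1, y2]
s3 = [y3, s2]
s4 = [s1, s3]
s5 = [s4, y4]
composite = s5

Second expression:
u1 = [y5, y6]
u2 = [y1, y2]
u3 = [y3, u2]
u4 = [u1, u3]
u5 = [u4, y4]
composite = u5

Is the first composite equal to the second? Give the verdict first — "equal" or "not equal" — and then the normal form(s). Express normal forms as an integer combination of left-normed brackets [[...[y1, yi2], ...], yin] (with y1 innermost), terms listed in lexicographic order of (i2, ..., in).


not equal; the first gives -[[[[[y1, y2], y3], y5], y6], y4] + [[[[[y1, y2], y3], y6], y5], y4] and the second [[[[[y1, y2], y3], y5], y6], y4] - [[[[[y1, y2], y3], y6], y5], y4]

The first expression, normalized: -[[[[[y1, y2], y3], y5], y6], y4] + [[[[[y1, y2], y3], y6], y5], y4]
The second expression, normalized: [[[[[y1, y2], y3], y5], y6], y4] - [[[[[y1, y2], y3], y6], y5], y4]
They disagree, so not equal.


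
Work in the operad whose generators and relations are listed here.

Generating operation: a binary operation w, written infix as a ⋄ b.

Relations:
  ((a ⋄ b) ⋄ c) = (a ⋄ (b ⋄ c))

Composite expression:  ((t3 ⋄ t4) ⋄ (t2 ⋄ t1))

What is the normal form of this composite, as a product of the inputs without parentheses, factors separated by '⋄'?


t3 ⋄ t4 ⋄ t2 ⋄ t1

Associativity of w dissolves the nesting; only the t-input order survives.
(t3 ⋄ t4) reduces to t3 ⋄ t4
(t2 ⋄ t1) reduces to t2 ⋄ t1
((t3 ⋄ t4) ⋄ (t2 ⋄ t1)) reduces to t3 ⋄ t4 ⋄ t2 ⋄ t1


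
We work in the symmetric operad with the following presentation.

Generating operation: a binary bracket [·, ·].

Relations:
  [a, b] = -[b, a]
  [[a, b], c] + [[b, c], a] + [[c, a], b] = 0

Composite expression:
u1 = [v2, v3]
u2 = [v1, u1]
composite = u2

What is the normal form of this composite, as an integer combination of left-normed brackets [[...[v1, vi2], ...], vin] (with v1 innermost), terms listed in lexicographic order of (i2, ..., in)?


[[v1, v2], v3] - [[v1, v3], v2]

Expand each bracket as ab - ba; the v1-initial words give the coefficients.
Composite bracket: [v1, [v2, v3]]
The bracket unfolds into 4 signed words via [a, b] = ab - ba (2^2 = 4).
Coefficients come from the v1-initial words:
  the word v1v2v3 carries sign +1 and contributes +[[v1, v2], v3]
  the word v1v3v2 carries sign -1 and contributes -[[v1, v3], v2]


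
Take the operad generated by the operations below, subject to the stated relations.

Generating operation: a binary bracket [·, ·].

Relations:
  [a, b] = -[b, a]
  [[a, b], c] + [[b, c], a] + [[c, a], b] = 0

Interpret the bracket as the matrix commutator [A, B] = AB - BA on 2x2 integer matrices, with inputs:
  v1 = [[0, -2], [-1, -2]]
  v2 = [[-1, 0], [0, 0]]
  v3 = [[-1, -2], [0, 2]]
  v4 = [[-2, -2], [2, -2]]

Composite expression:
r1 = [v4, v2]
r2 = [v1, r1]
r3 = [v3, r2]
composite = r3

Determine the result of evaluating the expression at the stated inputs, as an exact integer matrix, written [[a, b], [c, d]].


[[-8, 20], [12, 8]]

[v4, v2] = [[0, -2], [-2, 0]]
[v1, [v4, v2]] = [[2, -4], [4, -2]]
[v3, [v1, [v4, v2]]] = [[-8, 20], [12, 8]]


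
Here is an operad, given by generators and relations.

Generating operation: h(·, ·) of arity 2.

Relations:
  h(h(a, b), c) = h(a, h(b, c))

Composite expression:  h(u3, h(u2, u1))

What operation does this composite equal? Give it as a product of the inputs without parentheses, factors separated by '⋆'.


u3 ⋆ u2 ⋆ u1


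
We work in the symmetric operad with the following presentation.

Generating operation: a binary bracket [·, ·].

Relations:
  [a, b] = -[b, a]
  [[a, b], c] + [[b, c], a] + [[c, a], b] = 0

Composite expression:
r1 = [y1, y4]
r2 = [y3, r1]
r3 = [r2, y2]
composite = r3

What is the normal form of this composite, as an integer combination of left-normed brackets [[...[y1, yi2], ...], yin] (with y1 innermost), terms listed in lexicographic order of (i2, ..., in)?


Antisymmetry and Jacobi reduce to y1-anchored left-normed brackets.
Composite bracket: [[y3, [y1, y4]], y2]
Expanding via [a, b] = ab - ba: 8 signed words (2^3 = 8).
The y1-initial words carry the normal form:
  the word y1y4y3y2 carries sign -1 and contributes -[[[y1, y4], y3], y2]

-[[[y1, y4], y3], y2]


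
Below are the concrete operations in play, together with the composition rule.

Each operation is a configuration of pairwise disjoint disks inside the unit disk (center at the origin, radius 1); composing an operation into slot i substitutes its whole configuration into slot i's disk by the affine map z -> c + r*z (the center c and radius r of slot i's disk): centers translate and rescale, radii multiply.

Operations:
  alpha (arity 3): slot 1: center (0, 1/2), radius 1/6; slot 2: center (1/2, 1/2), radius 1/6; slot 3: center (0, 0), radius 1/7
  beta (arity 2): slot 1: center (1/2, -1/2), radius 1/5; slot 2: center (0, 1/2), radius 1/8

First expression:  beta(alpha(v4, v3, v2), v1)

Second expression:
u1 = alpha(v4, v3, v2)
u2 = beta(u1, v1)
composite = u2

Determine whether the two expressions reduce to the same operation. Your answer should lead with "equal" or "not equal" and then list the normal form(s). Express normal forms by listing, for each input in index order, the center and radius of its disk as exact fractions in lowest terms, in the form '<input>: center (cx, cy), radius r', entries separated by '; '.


equal — both sides give v1: center (0, 1/2), radius 1/8; v2: center (1/2, -1/2), radius 1/35; v3: center (3/5, -2/5), radius 1/30; v4: center (1/2, -2/5), radius 1/30

Normal form of the first expression: v1: center (0, 1/2), radius 1/8; v2: center (1/2, -1/2), radius 1/35; v3: center (3/5, -2/5), radius 1/30; v4: center (1/2, -2/5), radius 1/30
Normal form of the second expression: v1: center (0, 1/2), radius 1/8; v2: center (1/2, -1/2), radius 1/35; v3: center (3/5, -2/5), radius 1/30; v4: center (1/2, -2/5), radius 1/30
Identical normal forms: equal.


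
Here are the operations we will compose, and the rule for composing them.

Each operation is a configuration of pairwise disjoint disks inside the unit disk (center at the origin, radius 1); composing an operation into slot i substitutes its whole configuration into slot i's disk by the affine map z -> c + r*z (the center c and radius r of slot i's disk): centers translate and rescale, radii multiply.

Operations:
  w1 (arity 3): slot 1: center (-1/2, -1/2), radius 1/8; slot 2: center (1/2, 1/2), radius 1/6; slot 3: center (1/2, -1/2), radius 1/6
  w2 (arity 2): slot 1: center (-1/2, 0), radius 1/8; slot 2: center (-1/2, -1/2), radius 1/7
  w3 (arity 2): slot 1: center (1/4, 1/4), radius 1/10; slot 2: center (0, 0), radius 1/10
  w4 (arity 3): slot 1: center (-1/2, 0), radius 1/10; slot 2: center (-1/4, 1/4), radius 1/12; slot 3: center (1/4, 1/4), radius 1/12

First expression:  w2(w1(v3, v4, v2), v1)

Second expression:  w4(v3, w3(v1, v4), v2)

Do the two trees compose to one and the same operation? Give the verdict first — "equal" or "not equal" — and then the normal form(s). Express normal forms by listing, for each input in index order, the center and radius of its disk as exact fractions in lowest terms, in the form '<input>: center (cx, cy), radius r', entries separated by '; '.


In normal form, the first expression is v1: center (-1/2, -1/2), radius 1/7; v2: center (-7/16, -1/16), radius 1/48; v3: center (-9/16, -1/16), radius 1/64; v4: center (-7/16, 1/16), radius 1/48
In normal form, the second expression is v1: center (-11/48, 13/48), radius 1/120; v2: center (1/4, 1/4), radius 1/12; v3: center (-1/2, 0), radius 1/10; v4: center (-1/4, 1/4), radius 1/120
They disagree, so not equal.

not equal — first v1: center (-1/2, -1/2), radius 1/7; v2: center (-7/16, -1/16), radius 1/48; v3: center (-9/16, -1/16), radius 1/64; v4: center (-7/16, 1/16), radius 1/48, second v1: center (-11/48, 13/48), radius 1/120; v2: center (1/4, 1/4), radius 1/12; v3: center (-1/2, 0), radius 1/10; v4: center (-1/4, 1/4), radius 1/120


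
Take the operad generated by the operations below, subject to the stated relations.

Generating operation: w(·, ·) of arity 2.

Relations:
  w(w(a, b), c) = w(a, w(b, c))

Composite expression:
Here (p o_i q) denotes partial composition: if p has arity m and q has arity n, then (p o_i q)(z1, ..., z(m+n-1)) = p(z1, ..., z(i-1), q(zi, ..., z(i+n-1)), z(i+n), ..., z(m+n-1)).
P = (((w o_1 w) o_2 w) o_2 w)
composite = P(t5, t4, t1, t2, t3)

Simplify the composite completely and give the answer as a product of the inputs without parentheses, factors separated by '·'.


Every regrouping of w is equal, so read the t-inputs in written order.
w(t4, t1) spells out as t4 · t1
w(w(t4, t1), t2) spells out as t4 · t1 · t2
w(t5, w(w(t4, t1), t2)) spells out as t5 · t4 · t1 · t2
w(w(t5, w(w(t4, t1), t2)), t3) spells out as t5 · t4 · t1 · t2 · t3

t5 · t4 · t1 · t2 · t3


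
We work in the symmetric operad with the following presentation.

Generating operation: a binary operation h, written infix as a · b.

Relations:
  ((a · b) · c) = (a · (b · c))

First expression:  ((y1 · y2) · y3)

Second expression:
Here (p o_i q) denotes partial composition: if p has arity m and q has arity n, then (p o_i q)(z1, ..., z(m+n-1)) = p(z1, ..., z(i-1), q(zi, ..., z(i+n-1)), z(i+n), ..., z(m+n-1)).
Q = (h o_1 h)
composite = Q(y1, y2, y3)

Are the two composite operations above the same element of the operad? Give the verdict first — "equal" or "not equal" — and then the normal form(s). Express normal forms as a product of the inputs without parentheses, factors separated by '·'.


equal; the common form is y1 · y2 · y3

The first composite normalizes to y1 · y2 · y3
The second composite normalizes to y1 · y2 · y3
The normal forms match — equal.


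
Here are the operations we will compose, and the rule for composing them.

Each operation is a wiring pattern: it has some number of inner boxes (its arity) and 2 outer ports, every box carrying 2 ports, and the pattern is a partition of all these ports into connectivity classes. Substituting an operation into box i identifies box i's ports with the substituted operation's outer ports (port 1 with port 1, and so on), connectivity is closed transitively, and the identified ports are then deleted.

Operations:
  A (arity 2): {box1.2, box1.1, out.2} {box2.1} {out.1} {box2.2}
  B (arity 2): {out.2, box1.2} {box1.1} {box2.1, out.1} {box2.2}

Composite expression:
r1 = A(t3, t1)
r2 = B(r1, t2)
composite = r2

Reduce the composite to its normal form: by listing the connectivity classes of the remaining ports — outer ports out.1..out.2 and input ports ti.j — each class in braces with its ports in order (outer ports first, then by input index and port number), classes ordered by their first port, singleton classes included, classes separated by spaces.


{out.1, t2.1} {out.2, t3.1, t3.2} {t1.1} {t1.2} {t2.2}

Connectivity passes through glued B-boundaries; trace each wire chain.
composing A on (t3, t1), with out.j its own outer ports: {out.1} {out.2, t3.1, t3.2} {t1.1} {t1.2}
composing B on (t3, t1, t2), with out.j its own outer ports: {out.1, t2.1} {out.2, t3.1, t3.2} {t1.1} {t1.2} {t2.2}


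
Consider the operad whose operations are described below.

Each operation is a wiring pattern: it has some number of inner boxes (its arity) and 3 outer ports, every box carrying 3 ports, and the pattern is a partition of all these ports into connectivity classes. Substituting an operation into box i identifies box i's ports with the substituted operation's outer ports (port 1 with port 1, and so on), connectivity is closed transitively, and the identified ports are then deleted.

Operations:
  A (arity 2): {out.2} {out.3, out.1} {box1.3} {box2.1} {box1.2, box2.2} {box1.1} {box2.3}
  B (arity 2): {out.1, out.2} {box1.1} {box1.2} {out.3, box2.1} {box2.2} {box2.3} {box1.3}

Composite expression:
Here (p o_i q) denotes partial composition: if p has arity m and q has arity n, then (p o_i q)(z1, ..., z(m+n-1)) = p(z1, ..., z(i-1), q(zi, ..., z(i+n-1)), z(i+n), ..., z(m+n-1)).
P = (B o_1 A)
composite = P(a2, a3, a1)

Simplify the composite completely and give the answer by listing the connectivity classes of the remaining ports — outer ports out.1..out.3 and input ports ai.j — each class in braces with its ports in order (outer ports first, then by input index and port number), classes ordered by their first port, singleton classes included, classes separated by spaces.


{out.1, out.2} {out.3, a1.1} {a1.2} {a1.3} {a2.1} {a2.2, a3.2} {a2.3} {a3.1} {a3.3}

Reachability decides: close wires over B-identified ports.
stage A: inputs (a2, a3), connectivity {out.1, out.3} {out.2} {a2.1} {a2.2, a3.2} {a2.3} {a3.1} {a3.3}, out.j its boundary
stage B: inputs (a2, a3, a1), connectivity {out.1, out.2} {out.3, a1.1} {a1.2} {a1.3} {a2.1} {a2.2, a3.2} {a2.3} {a3.1} {a3.3}, out.j its boundary


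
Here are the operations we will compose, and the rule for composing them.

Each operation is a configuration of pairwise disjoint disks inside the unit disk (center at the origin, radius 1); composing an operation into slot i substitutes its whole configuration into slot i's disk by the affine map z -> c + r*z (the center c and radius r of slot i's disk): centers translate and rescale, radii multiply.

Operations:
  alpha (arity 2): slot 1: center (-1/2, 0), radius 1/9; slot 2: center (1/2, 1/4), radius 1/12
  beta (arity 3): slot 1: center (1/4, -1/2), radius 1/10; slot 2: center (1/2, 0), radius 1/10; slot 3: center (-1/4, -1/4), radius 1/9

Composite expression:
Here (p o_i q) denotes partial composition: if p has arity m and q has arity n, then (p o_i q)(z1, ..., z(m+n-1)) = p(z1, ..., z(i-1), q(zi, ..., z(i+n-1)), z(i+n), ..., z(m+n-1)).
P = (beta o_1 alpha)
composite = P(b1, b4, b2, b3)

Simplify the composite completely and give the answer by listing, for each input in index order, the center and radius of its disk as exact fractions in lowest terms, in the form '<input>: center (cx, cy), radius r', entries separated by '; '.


b1: center (1/5, -1/2), radius 1/90; b2: center (1/2, 0), radius 1/10; b3: center (-1/4, -1/4), radius 1/9; b4: center (3/10, -19/40), radius 1/120

Below beta, radii multiply path by path; the b-disk centers shift.
input b1: composing its 2 substitution steps yields center (1/5, -1/2), radius 1/90
input b4: composing its 2 substitution steps yields center (3/10, -19/40), radius 1/120
input b2: composing its 1 substitution step yields center (1/2, 0), radius 1/10
input b3: composing its 1 substitution step yields center (-1/4, -1/4), radius 1/9


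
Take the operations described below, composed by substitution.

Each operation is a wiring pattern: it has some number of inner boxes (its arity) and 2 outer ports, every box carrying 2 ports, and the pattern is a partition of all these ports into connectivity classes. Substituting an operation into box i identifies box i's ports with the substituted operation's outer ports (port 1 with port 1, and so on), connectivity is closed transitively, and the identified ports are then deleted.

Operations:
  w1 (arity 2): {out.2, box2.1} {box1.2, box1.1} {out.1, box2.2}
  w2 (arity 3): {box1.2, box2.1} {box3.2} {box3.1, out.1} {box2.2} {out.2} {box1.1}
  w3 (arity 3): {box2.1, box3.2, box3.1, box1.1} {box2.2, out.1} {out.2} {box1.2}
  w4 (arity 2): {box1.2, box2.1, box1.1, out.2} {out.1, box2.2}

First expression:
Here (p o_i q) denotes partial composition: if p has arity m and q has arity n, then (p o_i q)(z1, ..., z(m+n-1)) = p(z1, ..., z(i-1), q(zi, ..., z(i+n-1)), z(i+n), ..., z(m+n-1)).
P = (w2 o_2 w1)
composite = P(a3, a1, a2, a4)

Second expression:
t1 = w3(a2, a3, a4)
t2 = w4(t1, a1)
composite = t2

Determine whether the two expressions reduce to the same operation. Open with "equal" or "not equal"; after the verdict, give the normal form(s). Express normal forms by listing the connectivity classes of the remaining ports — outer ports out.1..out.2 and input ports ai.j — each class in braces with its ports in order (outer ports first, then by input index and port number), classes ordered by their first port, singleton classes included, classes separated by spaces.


not equal; the first gives {out.1, a4.1} {out.2} {a1.1, a1.2} {a2.1} {a2.2, a3.2} {a3.1} {a4.2} and the second {out.1, a1.2} {out.2, a1.1, a3.2} {a2.1, a3.1, a4.1, a4.2} {a2.2}


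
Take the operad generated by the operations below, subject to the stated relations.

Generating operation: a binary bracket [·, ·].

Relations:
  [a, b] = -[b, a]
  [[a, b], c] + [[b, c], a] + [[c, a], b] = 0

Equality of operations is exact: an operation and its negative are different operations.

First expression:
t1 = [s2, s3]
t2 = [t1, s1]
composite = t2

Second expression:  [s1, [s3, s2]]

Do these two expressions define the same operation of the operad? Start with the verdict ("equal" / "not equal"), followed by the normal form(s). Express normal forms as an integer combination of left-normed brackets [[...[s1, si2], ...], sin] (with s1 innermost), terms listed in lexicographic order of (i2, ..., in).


equal: each reduces to -[[s1, s2], s3] + [[s1, s3], s2]

Reducing the first expression gives -[[s1, s2], s3] + [[s1, s3], s2]
Reducing the second expression gives -[[s1, s2], s3] + [[s1, s3], s2]
Same normal form: equal.


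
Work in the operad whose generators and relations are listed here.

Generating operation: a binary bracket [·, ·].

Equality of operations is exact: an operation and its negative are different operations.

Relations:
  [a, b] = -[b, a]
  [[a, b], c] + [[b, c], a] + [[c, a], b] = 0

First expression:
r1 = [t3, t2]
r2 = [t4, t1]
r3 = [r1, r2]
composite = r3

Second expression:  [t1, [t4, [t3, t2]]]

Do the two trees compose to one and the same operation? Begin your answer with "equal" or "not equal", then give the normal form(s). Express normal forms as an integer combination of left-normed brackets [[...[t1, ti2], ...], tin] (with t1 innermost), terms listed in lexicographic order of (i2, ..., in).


The first expression reduces to -[[[t1, t4], t2], t3] + [[[t1, t4], t3], t2]
The second expression reduces to [[[t1, t2], t3], t4] - [[[t1, t3], t2], t4] - [[[t1, t4], t2], t3] + [[[t1, t4], t3], t2]
No match — not equal.

not equal: they reduce to -[[[t1, t4], t2], t3] + [[[t1, t4], t3], t2] and [[[t1, t2], t3], t4] - [[[t1, t3], t2], t4] - [[[t1, t4], t2], t3] + [[[t1, t4], t3], t2]


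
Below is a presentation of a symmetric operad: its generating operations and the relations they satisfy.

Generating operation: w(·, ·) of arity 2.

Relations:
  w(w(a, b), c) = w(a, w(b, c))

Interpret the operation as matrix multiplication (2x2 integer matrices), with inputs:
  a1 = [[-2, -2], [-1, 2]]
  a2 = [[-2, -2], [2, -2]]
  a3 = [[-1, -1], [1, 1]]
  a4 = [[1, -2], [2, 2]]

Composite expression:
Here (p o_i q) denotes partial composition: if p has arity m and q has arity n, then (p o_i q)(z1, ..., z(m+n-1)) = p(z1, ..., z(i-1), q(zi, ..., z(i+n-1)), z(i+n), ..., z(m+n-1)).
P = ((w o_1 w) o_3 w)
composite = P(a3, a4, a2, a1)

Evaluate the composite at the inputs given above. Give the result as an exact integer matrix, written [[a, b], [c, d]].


[[-18, 0], [18, 0]]

w(a3, a4) = [[-3, 0], [3, 0]]
w(a2, a1) = [[6, 0], [-2, -8]]
w(w(a3, a4), w(a2, a1)) = [[-18, 0], [18, 0]]


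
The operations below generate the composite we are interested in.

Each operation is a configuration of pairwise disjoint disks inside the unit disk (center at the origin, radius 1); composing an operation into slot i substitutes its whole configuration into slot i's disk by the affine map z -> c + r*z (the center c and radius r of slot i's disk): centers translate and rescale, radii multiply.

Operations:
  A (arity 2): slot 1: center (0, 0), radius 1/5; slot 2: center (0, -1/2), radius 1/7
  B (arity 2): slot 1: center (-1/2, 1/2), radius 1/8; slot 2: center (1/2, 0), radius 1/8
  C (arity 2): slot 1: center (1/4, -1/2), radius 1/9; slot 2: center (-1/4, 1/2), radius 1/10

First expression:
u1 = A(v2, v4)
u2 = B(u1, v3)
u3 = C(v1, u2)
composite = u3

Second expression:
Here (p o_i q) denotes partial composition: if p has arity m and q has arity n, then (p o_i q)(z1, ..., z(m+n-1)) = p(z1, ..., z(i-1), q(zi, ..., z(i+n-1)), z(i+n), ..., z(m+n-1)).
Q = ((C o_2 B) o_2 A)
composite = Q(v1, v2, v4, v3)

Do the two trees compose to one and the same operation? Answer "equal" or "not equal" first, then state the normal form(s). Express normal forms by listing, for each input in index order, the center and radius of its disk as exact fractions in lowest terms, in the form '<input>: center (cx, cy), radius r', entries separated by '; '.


equal: each reduces to v1: center (1/4, -1/2), radius 1/9; v2: center (-3/10, 11/20), radius 1/400; v3: center (-1/5, 1/2), radius 1/80; v4: center (-3/10, 87/160), radius 1/560

Normal form of the first expression: v1: center (1/4, -1/2), radius 1/9; v2: center (-3/10, 11/20), radius 1/400; v3: center (-1/5, 1/2), radius 1/80; v4: center (-3/10, 87/160), radius 1/560
Normal form of the second expression: v1: center (1/4, -1/2), radius 1/9; v2: center (-3/10, 11/20), radius 1/400; v3: center (-1/5, 1/2), radius 1/80; v4: center (-3/10, 87/160), radius 1/560
One common form — equal.
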